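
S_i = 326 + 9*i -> [326, 335, 344, 353, 362]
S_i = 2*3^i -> [2, 6, 18, 54, 162]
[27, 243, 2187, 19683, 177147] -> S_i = 27*9^i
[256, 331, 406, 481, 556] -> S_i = 256 + 75*i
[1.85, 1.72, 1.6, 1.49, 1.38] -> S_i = 1.85*0.93^i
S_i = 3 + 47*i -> [3, 50, 97, 144, 191]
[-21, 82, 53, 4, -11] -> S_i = Random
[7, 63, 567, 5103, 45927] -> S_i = 7*9^i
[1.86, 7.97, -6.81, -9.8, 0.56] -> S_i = Random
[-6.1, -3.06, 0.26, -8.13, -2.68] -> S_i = Random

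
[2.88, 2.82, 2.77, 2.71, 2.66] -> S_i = 2.88*0.98^i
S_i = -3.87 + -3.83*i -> [-3.87, -7.7, -11.53, -15.36, -19.19]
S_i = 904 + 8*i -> [904, 912, 920, 928, 936]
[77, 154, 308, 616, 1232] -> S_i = 77*2^i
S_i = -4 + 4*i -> [-4, 0, 4, 8, 12]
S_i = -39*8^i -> [-39, -312, -2496, -19968, -159744]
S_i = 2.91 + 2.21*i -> [2.91, 5.12, 7.33, 9.54, 11.75]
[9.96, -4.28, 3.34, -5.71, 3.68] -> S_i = Random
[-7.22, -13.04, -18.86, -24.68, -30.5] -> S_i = -7.22 + -5.82*i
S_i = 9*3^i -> [9, 27, 81, 243, 729]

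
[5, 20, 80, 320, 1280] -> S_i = 5*4^i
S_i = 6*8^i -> [6, 48, 384, 3072, 24576]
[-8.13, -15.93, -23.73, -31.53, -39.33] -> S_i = -8.13 + -7.80*i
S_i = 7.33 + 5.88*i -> [7.33, 13.21, 19.09, 24.97, 30.85]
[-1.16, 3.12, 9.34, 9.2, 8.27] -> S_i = Random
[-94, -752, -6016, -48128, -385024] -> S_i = -94*8^i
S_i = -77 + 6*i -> [-77, -71, -65, -59, -53]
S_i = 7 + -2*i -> [7, 5, 3, 1, -1]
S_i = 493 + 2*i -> [493, 495, 497, 499, 501]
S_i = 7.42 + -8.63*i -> [7.42, -1.21, -9.84, -18.47, -27.1]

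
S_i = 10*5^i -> [10, 50, 250, 1250, 6250]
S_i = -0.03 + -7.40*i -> [-0.03, -7.43, -14.83, -22.23, -29.63]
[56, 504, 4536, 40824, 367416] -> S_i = 56*9^i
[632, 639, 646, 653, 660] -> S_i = 632 + 7*i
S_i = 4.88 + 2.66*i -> [4.88, 7.54, 10.2, 12.86, 15.52]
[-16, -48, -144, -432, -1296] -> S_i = -16*3^i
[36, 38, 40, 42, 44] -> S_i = 36 + 2*i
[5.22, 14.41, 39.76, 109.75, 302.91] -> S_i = 5.22*2.76^i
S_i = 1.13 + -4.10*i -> [1.13, -2.97, -7.07, -11.17, -15.27]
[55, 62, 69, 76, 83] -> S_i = 55 + 7*i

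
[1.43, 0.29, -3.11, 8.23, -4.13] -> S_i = Random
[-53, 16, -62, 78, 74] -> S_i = Random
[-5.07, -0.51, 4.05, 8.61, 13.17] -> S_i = -5.07 + 4.56*i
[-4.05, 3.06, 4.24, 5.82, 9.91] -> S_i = Random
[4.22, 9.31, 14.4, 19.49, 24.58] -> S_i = 4.22 + 5.09*i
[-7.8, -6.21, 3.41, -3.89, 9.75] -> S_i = Random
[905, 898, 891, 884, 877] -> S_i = 905 + -7*i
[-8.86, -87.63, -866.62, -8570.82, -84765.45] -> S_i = -8.86*9.89^i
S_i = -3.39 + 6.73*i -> [-3.39, 3.34, 10.07, 16.8, 23.53]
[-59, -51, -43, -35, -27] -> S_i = -59 + 8*i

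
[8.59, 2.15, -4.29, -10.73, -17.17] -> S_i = 8.59 + -6.44*i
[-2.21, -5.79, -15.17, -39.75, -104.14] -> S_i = -2.21*2.62^i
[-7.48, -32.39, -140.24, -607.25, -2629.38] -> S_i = -7.48*4.33^i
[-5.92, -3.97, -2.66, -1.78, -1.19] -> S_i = -5.92*0.67^i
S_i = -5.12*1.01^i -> [-5.12, -5.17, -5.22, -5.28, -5.33]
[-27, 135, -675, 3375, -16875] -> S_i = -27*-5^i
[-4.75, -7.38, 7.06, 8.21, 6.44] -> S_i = Random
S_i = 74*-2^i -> [74, -148, 296, -592, 1184]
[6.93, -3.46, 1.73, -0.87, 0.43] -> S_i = 6.93*(-0.50)^i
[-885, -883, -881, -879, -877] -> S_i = -885 + 2*i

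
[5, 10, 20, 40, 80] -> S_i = 5*2^i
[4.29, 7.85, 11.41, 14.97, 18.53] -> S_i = 4.29 + 3.56*i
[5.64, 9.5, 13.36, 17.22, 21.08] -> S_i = 5.64 + 3.86*i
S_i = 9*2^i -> [9, 18, 36, 72, 144]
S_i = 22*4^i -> [22, 88, 352, 1408, 5632]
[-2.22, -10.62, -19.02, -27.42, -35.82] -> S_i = -2.22 + -8.40*i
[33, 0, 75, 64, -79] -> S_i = Random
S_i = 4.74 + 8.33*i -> [4.74, 13.07, 21.4, 29.73, 38.06]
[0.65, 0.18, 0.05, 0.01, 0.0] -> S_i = 0.65*0.28^i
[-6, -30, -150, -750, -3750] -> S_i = -6*5^i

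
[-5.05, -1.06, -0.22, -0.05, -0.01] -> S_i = -5.05*0.21^i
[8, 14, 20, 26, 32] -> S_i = 8 + 6*i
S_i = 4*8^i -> [4, 32, 256, 2048, 16384]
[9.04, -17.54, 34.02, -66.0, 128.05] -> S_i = 9.04*(-1.94)^i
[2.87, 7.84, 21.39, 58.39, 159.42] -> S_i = 2.87*2.73^i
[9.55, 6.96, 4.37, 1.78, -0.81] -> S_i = 9.55 + -2.59*i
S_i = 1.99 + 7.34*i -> [1.99, 9.33, 16.67, 24.01, 31.35]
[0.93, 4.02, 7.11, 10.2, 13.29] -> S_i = 0.93 + 3.09*i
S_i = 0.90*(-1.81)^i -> [0.9, -1.63, 2.95, -5.34, 9.66]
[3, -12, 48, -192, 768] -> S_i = 3*-4^i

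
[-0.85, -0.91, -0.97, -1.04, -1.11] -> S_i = -0.85*1.07^i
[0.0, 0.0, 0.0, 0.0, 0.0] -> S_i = 0.00*3.88^i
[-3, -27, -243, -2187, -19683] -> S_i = -3*9^i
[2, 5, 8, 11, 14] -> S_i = 2 + 3*i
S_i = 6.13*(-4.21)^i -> [6.13, -25.81, 108.65, -457.41, 1925.7]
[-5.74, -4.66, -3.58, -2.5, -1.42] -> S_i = -5.74 + 1.08*i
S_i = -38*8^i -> [-38, -304, -2432, -19456, -155648]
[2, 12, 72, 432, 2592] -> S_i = 2*6^i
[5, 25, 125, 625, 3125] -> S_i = 5*5^i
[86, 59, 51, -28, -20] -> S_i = Random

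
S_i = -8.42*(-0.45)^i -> [-8.42, 3.79, -1.71, 0.77, -0.35]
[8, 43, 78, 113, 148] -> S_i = 8 + 35*i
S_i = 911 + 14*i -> [911, 925, 939, 953, 967]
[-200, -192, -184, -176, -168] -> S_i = -200 + 8*i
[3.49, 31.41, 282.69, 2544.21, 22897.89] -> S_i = 3.49*9.00^i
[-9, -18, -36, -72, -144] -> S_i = -9*2^i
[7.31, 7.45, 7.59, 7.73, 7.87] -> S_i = 7.31 + 0.14*i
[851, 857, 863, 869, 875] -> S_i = 851 + 6*i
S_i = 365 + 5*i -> [365, 370, 375, 380, 385]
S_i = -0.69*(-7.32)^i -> [-0.69, 5.05, -36.97, 270.63, -1981.04]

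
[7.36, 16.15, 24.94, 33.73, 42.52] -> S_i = 7.36 + 8.79*i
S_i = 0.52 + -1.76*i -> [0.52, -1.24, -3.0, -4.76, -6.52]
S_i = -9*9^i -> [-9, -81, -729, -6561, -59049]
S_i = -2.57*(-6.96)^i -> [-2.57, 17.89, -124.49, 866.48, -6030.73]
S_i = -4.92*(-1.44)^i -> [-4.92, 7.08, -10.2, 14.69, -21.16]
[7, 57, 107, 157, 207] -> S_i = 7 + 50*i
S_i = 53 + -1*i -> [53, 52, 51, 50, 49]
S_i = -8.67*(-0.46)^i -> [-8.67, 3.99, -1.83, 0.84, -0.39]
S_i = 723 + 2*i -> [723, 725, 727, 729, 731]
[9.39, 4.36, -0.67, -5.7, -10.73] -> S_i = 9.39 + -5.03*i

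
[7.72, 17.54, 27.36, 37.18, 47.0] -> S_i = 7.72 + 9.82*i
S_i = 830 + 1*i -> [830, 831, 832, 833, 834]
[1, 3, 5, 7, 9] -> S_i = 1 + 2*i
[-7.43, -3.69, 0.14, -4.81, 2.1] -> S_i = Random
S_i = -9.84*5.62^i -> [-9.84, -55.3, -310.79, -1746.64, -9816.13]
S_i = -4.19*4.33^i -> [-4.19, -18.14, -78.56, -340.16, -1472.87]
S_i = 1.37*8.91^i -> [1.37, 12.21, 108.76, 969.07, 8634.38]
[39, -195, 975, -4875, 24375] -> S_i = 39*-5^i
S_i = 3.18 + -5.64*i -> [3.18, -2.46, -8.1, -13.74, -19.38]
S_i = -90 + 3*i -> [-90, -87, -84, -81, -78]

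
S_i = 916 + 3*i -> [916, 919, 922, 925, 928]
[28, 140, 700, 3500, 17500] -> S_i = 28*5^i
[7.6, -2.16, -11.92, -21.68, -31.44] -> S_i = 7.60 + -9.76*i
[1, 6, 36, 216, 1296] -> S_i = 1*6^i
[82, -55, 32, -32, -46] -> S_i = Random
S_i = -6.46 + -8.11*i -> [-6.46, -14.57, -22.68, -30.79, -38.9]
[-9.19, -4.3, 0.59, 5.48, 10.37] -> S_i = -9.19 + 4.89*i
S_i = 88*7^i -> [88, 616, 4312, 30184, 211288]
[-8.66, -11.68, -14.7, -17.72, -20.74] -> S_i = -8.66 + -3.02*i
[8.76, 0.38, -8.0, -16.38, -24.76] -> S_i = 8.76 + -8.38*i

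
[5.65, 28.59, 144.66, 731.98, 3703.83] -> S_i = 5.65*5.06^i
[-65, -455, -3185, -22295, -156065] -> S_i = -65*7^i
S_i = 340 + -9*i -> [340, 331, 322, 313, 304]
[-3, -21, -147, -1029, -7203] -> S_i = -3*7^i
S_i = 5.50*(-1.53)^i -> [5.5, -8.42, 12.87, -19.7, 30.14]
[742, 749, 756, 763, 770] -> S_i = 742 + 7*i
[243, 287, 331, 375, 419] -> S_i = 243 + 44*i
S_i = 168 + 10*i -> [168, 178, 188, 198, 208]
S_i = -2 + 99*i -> [-2, 97, 196, 295, 394]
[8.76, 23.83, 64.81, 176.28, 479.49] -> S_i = 8.76*2.72^i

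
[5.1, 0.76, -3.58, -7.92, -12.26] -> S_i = 5.10 + -4.34*i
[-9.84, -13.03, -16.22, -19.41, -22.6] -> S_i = -9.84 + -3.19*i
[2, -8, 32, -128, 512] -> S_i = 2*-4^i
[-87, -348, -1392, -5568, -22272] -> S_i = -87*4^i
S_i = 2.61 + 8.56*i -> [2.61, 11.17, 19.73, 28.29, 36.85]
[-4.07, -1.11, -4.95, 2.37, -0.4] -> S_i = Random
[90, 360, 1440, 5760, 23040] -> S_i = 90*4^i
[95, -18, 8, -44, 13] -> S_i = Random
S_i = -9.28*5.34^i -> [-9.28, -49.56, -264.62, -1413.1, -7545.93]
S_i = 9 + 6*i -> [9, 15, 21, 27, 33]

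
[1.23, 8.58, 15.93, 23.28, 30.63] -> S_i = 1.23 + 7.35*i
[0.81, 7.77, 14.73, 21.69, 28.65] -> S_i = 0.81 + 6.96*i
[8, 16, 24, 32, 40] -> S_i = 8 + 8*i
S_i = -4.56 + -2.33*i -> [-4.56, -6.89, -9.22, -11.55, -13.88]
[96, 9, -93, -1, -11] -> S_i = Random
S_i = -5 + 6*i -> [-5, 1, 7, 13, 19]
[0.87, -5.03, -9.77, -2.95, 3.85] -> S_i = Random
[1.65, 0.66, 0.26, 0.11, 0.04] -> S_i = 1.65*0.40^i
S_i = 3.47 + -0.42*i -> [3.47, 3.05, 2.63, 2.21, 1.79]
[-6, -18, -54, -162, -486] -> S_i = -6*3^i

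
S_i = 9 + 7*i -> [9, 16, 23, 30, 37]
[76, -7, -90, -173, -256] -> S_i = 76 + -83*i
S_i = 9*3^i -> [9, 27, 81, 243, 729]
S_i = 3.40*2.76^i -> [3.4, 9.38, 25.9, 71.48, 197.29]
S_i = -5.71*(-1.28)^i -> [-5.71, 7.31, -9.36, 11.97, -15.33]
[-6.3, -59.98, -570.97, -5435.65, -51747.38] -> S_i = -6.30*9.52^i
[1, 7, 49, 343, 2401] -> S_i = 1*7^i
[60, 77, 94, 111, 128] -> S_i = 60 + 17*i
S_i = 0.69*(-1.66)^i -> [0.69, -1.15, 1.9, -3.16, 5.24]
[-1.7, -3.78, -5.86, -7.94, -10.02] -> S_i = -1.70 + -2.08*i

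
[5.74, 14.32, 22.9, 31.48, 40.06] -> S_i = 5.74 + 8.58*i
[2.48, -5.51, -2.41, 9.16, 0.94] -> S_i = Random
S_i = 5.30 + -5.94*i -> [5.3, -0.64, -6.58, -12.52, -18.46]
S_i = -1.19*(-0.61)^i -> [-1.19, 0.73, -0.44, 0.27, -0.16]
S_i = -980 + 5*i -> [-980, -975, -970, -965, -960]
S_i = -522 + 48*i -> [-522, -474, -426, -378, -330]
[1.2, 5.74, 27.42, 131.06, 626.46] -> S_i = 1.20*4.78^i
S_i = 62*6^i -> [62, 372, 2232, 13392, 80352]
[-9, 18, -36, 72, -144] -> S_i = -9*-2^i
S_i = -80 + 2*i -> [-80, -78, -76, -74, -72]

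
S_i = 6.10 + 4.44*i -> [6.1, 10.54, 14.98, 19.42, 23.86]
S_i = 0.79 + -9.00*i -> [0.79, -8.21, -17.21, -26.21, -35.21]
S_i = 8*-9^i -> [8, -72, 648, -5832, 52488]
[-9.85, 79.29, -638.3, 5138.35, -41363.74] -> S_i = -9.85*(-8.05)^i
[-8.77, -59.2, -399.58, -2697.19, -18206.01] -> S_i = -8.77*6.75^i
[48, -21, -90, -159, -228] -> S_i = 48 + -69*i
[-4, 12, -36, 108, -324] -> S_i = -4*-3^i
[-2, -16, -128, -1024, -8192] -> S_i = -2*8^i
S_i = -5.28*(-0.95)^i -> [-5.28, 5.02, -4.77, 4.53, -4.3]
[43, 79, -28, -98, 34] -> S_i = Random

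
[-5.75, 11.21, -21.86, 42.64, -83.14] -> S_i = -5.75*(-1.95)^i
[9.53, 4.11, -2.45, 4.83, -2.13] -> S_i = Random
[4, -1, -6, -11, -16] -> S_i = 4 + -5*i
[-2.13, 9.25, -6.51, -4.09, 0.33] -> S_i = Random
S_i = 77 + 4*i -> [77, 81, 85, 89, 93]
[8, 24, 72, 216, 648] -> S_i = 8*3^i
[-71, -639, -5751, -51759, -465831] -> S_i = -71*9^i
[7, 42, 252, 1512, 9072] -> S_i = 7*6^i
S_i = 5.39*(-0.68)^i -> [5.39, -3.67, 2.49, -1.69, 1.15]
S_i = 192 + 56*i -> [192, 248, 304, 360, 416]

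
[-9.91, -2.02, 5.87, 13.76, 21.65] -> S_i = -9.91 + 7.89*i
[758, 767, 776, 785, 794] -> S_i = 758 + 9*i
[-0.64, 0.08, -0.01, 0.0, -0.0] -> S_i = -0.64*(-0.12)^i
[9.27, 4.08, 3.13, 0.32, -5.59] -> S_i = Random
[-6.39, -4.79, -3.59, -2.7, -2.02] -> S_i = -6.39*0.75^i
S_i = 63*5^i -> [63, 315, 1575, 7875, 39375]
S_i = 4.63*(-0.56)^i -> [4.63, -2.59, 1.45, -0.81, 0.46]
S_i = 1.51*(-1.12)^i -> [1.51, -1.69, 1.89, -2.12, 2.38]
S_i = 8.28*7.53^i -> [8.28, 62.35, 469.48, 3535.21, 26620.13]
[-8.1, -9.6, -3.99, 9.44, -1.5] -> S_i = Random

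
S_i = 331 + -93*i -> [331, 238, 145, 52, -41]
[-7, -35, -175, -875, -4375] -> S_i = -7*5^i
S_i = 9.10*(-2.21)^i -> [9.1, -20.11, 44.45, -98.22, 217.08]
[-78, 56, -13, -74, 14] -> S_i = Random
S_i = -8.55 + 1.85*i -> [-8.55, -6.7, -4.85, -3.0, -1.15]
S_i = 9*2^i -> [9, 18, 36, 72, 144]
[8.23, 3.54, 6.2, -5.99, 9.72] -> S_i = Random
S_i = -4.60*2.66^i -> [-4.6, -12.24, -32.55, -86.58, -230.29]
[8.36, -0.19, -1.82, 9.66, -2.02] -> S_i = Random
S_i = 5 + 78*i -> [5, 83, 161, 239, 317]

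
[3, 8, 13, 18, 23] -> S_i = 3 + 5*i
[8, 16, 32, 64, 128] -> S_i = 8*2^i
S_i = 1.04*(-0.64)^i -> [1.04, -0.67, 0.43, -0.27, 0.17]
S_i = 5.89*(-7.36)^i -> [5.89, -43.35, 319.06, -2348.27, 17283.3]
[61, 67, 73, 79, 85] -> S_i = 61 + 6*i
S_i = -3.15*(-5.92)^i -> [-3.15, 18.65, -110.4, 653.55, -3868.99]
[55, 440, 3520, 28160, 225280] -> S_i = 55*8^i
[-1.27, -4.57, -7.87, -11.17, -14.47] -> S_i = -1.27 + -3.30*i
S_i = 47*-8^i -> [47, -376, 3008, -24064, 192512]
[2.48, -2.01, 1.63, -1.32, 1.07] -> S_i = 2.48*(-0.81)^i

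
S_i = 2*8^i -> [2, 16, 128, 1024, 8192]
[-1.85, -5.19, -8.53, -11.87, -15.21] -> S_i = -1.85 + -3.34*i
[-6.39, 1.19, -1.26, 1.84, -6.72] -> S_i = Random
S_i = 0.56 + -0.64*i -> [0.56, -0.08, -0.72, -1.36, -2.0]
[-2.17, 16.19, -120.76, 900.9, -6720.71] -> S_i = -2.17*(-7.46)^i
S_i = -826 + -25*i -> [-826, -851, -876, -901, -926]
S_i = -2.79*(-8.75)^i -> [-2.79, 24.41, -213.61, 1869.08, -16354.47]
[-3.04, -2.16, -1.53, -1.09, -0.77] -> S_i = -3.04*0.71^i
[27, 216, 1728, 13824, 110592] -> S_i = 27*8^i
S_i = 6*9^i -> [6, 54, 486, 4374, 39366]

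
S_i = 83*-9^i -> [83, -747, 6723, -60507, 544563]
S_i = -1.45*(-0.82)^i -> [-1.45, 1.19, -0.97, 0.8, -0.66]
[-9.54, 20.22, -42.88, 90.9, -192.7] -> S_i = -9.54*(-2.12)^i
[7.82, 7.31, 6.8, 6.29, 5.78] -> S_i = 7.82 + -0.51*i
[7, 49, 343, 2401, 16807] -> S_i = 7*7^i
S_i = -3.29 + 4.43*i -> [-3.29, 1.14, 5.57, 10.0, 14.43]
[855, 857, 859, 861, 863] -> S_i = 855 + 2*i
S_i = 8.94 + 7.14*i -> [8.94, 16.08, 23.22, 30.36, 37.5]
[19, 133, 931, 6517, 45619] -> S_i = 19*7^i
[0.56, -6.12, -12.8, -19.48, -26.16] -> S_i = 0.56 + -6.68*i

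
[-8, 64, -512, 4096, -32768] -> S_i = -8*-8^i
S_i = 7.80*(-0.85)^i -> [7.8, -6.63, 5.64, -4.79, 4.07]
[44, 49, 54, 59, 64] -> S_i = 44 + 5*i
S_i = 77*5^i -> [77, 385, 1925, 9625, 48125]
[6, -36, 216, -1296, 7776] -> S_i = 6*-6^i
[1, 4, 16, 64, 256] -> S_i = 1*4^i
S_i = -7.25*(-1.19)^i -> [-7.25, 8.63, -10.27, 12.22, -14.54]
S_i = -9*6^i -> [-9, -54, -324, -1944, -11664]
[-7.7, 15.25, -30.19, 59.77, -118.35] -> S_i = -7.70*(-1.98)^i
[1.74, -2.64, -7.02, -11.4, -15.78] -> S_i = 1.74 + -4.38*i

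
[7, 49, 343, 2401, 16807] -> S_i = 7*7^i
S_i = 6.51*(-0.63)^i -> [6.51, -4.1, 2.58, -1.63, 1.03]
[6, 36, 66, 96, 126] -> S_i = 6 + 30*i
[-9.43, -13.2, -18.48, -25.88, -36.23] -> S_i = -9.43*1.40^i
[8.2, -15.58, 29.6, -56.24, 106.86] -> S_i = 8.20*(-1.90)^i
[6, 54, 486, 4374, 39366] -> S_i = 6*9^i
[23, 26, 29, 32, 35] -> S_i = 23 + 3*i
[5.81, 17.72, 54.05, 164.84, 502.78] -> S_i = 5.81*3.05^i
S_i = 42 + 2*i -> [42, 44, 46, 48, 50]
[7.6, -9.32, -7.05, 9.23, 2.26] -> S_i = Random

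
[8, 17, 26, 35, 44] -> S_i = 8 + 9*i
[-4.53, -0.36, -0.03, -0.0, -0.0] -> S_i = -4.53*0.08^i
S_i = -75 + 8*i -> [-75, -67, -59, -51, -43]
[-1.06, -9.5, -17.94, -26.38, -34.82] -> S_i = -1.06 + -8.44*i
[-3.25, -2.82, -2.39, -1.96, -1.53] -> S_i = -3.25 + 0.43*i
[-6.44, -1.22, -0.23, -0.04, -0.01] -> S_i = -6.44*0.19^i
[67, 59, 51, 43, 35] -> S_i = 67 + -8*i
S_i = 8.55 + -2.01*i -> [8.55, 6.54, 4.53, 2.52, 0.51]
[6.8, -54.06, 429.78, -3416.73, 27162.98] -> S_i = 6.80*(-7.95)^i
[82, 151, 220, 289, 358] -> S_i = 82 + 69*i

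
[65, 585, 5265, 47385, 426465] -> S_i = 65*9^i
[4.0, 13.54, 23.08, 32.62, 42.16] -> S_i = 4.00 + 9.54*i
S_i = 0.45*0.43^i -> [0.45, 0.19, 0.08, 0.04, 0.02]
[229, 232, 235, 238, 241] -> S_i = 229 + 3*i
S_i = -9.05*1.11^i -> [-9.05, -10.05, -11.15, -12.38, -13.74]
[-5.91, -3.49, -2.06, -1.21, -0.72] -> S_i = -5.91*0.59^i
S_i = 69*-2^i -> [69, -138, 276, -552, 1104]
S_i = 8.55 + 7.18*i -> [8.55, 15.73, 22.91, 30.09, 37.27]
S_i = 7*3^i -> [7, 21, 63, 189, 567]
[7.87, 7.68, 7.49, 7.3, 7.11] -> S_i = 7.87 + -0.19*i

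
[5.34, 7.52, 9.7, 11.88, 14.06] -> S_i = 5.34 + 2.18*i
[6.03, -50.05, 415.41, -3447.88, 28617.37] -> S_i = 6.03*(-8.30)^i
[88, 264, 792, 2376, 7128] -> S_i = 88*3^i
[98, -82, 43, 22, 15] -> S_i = Random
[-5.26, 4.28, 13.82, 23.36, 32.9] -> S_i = -5.26 + 9.54*i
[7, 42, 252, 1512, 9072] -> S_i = 7*6^i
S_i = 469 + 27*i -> [469, 496, 523, 550, 577]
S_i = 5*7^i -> [5, 35, 245, 1715, 12005]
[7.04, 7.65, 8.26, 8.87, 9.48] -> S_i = 7.04 + 0.61*i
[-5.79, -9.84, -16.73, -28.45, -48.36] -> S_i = -5.79*1.70^i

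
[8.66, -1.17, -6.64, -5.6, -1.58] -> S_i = Random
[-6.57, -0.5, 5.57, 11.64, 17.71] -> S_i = -6.57 + 6.07*i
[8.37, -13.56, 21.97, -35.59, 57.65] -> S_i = 8.37*(-1.62)^i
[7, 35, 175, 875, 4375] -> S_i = 7*5^i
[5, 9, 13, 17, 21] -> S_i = 5 + 4*i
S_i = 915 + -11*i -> [915, 904, 893, 882, 871]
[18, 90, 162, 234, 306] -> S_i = 18 + 72*i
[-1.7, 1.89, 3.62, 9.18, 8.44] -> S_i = Random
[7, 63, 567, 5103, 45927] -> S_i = 7*9^i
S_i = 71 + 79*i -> [71, 150, 229, 308, 387]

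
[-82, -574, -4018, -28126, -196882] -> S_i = -82*7^i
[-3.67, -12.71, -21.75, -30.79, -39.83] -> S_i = -3.67 + -9.04*i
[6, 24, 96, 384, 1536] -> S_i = 6*4^i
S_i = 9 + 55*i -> [9, 64, 119, 174, 229]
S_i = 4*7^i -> [4, 28, 196, 1372, 9604]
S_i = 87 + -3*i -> [87, 84, 81, 78, 75]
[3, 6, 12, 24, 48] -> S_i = 3*2^i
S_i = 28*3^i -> [28, 84, 252, 756, 2268]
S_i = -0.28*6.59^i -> [-0.28, -1.85, -12.16, -80.13, -528.08]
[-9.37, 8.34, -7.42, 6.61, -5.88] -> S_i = -9.37*(-0.89)^i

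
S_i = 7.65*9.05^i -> [7.65, 69.23, 626.55, 5670.31, 51316.35]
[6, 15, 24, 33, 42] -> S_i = 6 + 9*i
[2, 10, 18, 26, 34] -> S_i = 2 + 8*i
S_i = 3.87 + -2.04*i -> [3.87, 1.83, -0.21, -2.25, -4.29]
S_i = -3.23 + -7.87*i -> [-3.23, -11.1, -18.97, -26.84, -34.71]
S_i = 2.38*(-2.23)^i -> [2.38, -5.31, 11.84, -26.39, 58.86]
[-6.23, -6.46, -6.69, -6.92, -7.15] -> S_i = -6.23 + -0.23*i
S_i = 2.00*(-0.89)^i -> [2.0, -1.78, 1.58, -1.41, 1.25]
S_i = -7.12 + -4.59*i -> [-7.12, -11.71, -16.3, -20.89, -25.48]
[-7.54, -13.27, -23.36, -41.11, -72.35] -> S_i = -7.54*1.76^i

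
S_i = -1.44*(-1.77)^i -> [-1.44, 2.55, -4.51, 7.99, -14.13]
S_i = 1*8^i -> [1, 8, 64, 512, 4096]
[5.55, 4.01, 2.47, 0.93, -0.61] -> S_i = 5.55 + -1.54*i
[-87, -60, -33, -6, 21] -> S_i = -87 + 27*i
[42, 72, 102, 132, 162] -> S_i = 42 + 30*i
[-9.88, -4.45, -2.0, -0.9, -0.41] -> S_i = -9.88*0.45^i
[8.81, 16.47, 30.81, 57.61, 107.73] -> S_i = 8.81*1.87^i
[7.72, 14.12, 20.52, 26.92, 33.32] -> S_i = 7.72 + 6.40*i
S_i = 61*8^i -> [61, 488, 3904, 31232, 249856]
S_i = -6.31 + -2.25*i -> [-6.31, -8.56, -10.81, -13.06, -15.31]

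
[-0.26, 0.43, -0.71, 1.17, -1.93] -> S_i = -0.26*(-1.65)^i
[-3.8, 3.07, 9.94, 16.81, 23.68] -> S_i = -3.80 + 6.87*i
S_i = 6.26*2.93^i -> [6.26, 18.34, 53.74, 157.46, 461.37]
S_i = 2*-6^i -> [2, -12, 72, -432, 2592]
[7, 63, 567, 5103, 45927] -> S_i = 7*9^i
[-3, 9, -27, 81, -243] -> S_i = -3*-3^i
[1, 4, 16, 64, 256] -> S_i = 1*4^i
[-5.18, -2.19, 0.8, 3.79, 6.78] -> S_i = -5.18 + 2.99*i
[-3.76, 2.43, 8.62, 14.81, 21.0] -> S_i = -3.76 + 6.19*i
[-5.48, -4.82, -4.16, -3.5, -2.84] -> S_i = -5.48 + 0.66*i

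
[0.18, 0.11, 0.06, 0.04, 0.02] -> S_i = 0.18*0.59^i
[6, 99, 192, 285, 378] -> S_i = 6 + 93*i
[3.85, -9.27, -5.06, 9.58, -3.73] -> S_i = Random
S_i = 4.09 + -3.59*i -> [4.09, 0.5, -3.09, -6.68, -10.27]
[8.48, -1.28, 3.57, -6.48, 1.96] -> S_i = Random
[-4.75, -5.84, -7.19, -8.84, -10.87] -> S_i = -4.75*1.23^i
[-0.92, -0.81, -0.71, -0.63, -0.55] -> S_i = -0.92*0.88^i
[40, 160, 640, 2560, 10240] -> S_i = 40*4^i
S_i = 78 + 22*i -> [78, 100, 122, 144, 166]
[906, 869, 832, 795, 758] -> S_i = 906 + -37*i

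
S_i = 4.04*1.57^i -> [4.04, 6.34, 9.96, 15.63, 24.55]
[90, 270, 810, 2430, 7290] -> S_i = 90*3^i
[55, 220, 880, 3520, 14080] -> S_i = 55*4^i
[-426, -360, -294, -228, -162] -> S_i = -426 + 66*i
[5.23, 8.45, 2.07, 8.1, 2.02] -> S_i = Random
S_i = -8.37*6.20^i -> [-8.37, -51.89, -321.74, -1994.81, -12367.79]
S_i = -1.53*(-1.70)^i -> [-1.53, 2.6, -4.42, 7.52, -12.78]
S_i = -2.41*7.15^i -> [-2.41, -17.23, -123.21, -880.92, -6298.56]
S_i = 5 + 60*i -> [5, 65, 125, 185, 245]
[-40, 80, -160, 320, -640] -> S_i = -40*-2^i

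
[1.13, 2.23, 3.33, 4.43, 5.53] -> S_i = 1.13 + 1.10*i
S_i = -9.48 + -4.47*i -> [-9.48, -13.95, -18.42, -22.89, -27.36]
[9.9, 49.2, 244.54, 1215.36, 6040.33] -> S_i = 9.90*4.97^i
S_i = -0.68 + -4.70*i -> [-0.68, -5.38, -10.08, -14.78, -19.48]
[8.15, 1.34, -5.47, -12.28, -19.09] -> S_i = 8.15 + -6.81*i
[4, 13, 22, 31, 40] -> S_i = 4 + 9*i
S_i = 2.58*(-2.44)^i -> [2.58, -6.3, 15.36, -37.48, 91.45]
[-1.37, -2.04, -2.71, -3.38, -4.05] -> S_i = -1.37 + -0.67*i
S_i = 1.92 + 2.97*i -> [1.92, 4.89, 7.86, 10.83, 13.8]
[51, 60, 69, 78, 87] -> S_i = 51 + 9*i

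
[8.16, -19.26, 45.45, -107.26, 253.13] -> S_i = 8.16*(-2.36)^i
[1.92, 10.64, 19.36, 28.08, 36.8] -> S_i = 1.92 + 8.72*i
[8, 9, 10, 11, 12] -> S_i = 8 + 1*i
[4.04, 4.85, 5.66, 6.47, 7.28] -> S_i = 4.04 + 0.81*i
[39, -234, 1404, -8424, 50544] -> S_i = 39*-6^i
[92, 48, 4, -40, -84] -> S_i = 92 + -44*i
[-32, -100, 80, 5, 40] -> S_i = Random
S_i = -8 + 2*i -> [-8, -6, -4, -2, 0]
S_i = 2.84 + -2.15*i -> [2.84, 0.69, -1.46, -3.61, -5.76]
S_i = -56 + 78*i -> [-56, 22, 100, 178, 256]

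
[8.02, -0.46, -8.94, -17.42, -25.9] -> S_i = 8.02 + -8.48*i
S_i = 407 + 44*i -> [407, 451, 495, 539, 583]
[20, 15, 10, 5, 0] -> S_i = 20 + -5*i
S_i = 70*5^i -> [70, 350, 1750, 8750, 43750]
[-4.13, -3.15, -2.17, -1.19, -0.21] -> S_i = -4.13 + 0.98*i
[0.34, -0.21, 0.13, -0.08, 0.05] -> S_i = 0.34*(-0.62)^i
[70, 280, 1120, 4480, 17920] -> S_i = 70*4^i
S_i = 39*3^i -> [39, 117, 351, 1053, 3159]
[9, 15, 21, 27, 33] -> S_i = 9 + 6*i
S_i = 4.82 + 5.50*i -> [4.82, 10.32, 15.82, 21.32, 26.82]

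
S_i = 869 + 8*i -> [869, 877, 885, 893, 901]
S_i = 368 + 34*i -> [368, 402, 436, 470, 504]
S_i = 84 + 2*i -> [84, 86, 88, 90, 92]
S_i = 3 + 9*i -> [3, 12, 21, 30, 39]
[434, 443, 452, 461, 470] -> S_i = 434 + 9*i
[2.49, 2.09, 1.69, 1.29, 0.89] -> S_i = 2.49 + -0.40*i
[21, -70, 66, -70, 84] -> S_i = Random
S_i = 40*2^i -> [40, 80, 160, 320, 640]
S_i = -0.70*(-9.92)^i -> [-0.7, 6.94, -68.88, 683.33, -6778.67]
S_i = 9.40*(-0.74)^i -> [9.4, -6.96, 5.15, -3.81, 2.82]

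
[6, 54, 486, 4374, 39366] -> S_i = 6*9^i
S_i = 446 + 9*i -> [446, 455, 464, 473, 482]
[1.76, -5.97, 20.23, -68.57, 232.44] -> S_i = 1.76*(-3.39)^i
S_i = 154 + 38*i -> [154, 192, 230, 268, 306]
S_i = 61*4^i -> [61, 244, 976, 3904, 15616]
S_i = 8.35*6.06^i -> [8.35, 50.6, 306.64, 1858.25, 11261.0]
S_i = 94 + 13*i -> [94, 107, 120, 133, 146]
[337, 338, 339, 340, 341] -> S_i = 337 + 1*i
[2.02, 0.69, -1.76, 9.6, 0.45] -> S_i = Random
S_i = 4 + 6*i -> [4, 10, 16, 22, 28]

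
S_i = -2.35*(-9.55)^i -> [-2.35, 22.44, -214.33, 2046.81, -19547.06]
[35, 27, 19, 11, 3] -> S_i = 35 + -8*i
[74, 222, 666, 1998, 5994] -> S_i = 74*3^i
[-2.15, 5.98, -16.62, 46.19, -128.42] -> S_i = -2.15*(-2.78)^i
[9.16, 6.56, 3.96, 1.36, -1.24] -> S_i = 9.16 + -2.60*i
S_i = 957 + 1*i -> [957, 958, 959, 960, 961]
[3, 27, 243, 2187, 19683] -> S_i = 3*9^i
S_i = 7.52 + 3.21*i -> [7.52, 10.73, 13.94, 17.15, 20.36]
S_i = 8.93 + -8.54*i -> [8.93, 0.39, -8.15, -16.69, -25.23]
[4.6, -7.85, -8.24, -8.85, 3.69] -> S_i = Random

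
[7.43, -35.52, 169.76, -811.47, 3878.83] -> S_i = 7.43*(-4.78)^i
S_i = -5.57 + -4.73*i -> [-5.57, -10.3, -15.03, -19.76, -24.49]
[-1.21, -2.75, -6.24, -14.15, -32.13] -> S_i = -1.21*2.27^i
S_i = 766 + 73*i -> [766, 839, 912, 985, 1058]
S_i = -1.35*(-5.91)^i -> [-1.35, 7.98, -47.15, 278.67, -1646.96]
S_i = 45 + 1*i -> [45, 46, 47, 48, 49]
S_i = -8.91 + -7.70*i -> [-8.91, -16.61, -24.31, -32.01, -39.71]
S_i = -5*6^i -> [-5, -30, -180, -1080, -6480]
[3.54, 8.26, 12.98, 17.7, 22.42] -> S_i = 3.54 + 4.72*i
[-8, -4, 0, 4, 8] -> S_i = -8 + 4*i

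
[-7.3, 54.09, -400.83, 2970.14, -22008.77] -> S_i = -7.30*(-7.41)^i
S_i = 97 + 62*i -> [97, 159, 221, 283, 345]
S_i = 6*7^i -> [6, 42, 294, 2058, 14406]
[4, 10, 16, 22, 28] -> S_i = 4 + 6*i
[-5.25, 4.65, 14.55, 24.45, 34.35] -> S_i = -5.25 + 9.90*i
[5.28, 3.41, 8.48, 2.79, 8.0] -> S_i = Random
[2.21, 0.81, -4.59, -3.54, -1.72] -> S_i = Random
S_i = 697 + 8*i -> [697, 705, 713, 721, 729]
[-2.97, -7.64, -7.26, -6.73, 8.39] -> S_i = Random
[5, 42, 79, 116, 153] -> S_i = 5 + 37*i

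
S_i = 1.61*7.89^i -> [1.61, 12.7, 100.23, 790.78, 6239.27]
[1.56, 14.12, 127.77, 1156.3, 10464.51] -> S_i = 1.56*9.05^i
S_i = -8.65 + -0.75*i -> [-8.65, -9.4, -10.15, -10.9, -11.65]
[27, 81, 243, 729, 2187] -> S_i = 27*3^i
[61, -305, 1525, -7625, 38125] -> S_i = 61*-5^i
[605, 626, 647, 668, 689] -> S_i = 605 + 21*i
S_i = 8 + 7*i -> [8, 15, 22, 29, 36]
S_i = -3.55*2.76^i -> [-3.55, -9.8, -27.04, -74.64, -206.0]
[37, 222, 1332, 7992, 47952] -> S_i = 37*6^i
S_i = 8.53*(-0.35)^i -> [8.53, -2.99, 1.04, -0.37, 0.13]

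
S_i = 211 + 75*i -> [211, 286, 361, 436, 511]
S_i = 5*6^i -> [5, 30, 180, 1080, 6480]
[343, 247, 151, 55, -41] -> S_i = 343 + -96*i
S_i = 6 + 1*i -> [6, 7, 8, 9, 10]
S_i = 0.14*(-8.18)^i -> [0.14, -1.15, 9.37, -76.63, 626.82]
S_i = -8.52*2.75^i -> [-8.52, -23.43, -64.43, -177.19, -487.27]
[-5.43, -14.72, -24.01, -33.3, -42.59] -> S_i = -5.43 + -9.29*i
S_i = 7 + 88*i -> [7, 95, 183, 271, 359]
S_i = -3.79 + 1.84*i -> [-3.79, -1.95, -0.11, 1.73, 3.57]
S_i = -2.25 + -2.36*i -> [-2.25, -4.61, -6.97, -9.33, -11.69]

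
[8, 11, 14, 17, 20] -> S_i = 8 + 3*i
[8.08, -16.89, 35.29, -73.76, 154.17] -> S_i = 8.08*(-2.09)^i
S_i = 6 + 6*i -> [6, 12, 18, 24, 30]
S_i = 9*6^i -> [9, 54, 324, 1944, 11664]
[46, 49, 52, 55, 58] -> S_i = 46 + 3*i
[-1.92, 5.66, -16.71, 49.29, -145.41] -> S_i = -1.92*(-2.95)^i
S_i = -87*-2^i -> [-87, 174, -348, 696, -1392]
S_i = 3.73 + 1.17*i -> [3.73, 4.9, 6.07, 7.24, 8.41]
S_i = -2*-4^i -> [-2, 8, -32, 128, -512]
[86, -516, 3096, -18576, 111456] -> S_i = 86*-6^i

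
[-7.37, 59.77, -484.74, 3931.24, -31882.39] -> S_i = -7.37*(-8.11)^i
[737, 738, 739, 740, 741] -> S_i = 737 + 1*i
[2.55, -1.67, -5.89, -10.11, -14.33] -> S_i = 2.55 + -4.22*i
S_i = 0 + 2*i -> [0, 2, 4, 6, 8]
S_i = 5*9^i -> [5, 45, 405, 3645, 32805]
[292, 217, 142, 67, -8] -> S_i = 292 + -75*i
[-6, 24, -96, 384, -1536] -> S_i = -6*-4^i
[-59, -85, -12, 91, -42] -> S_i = Random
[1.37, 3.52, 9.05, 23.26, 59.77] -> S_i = 1.37*2.57^i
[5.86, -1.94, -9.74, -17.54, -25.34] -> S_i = 5.86 + -7.80*i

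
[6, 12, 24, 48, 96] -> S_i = 6*2^i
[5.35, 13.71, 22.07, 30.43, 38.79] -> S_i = 5.35 + 8.36*i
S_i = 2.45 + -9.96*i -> [2.45, -7.51, -17.47, -27.43, -37.39]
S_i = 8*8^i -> [8, 64, 512, 4096, 32768]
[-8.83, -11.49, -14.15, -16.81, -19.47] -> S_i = -8.83 + -2.66*i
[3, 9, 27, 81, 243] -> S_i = 3*3^i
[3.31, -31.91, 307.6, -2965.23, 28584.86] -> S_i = 3.31*(-9.64)^i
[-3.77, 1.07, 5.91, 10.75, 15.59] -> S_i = -3.77 + 4.84*i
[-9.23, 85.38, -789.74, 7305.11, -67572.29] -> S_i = -9.23*(-9.25)^i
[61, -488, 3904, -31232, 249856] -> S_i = 61*-8^i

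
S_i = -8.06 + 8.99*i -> [-8.06, 0.93, 9.92, 18.91, 27.9]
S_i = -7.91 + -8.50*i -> [-7.91, -16.41, -24.91, -33.41, -41.91]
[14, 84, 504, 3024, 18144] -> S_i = 14*6^i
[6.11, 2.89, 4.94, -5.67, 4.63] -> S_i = Random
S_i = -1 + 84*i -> [-1, 83, 167, 251, 335]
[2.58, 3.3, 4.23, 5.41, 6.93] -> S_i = 2.58*1.28^i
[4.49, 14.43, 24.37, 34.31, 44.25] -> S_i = 4.49 + 9.94*i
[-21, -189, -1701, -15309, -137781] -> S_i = -21*9^i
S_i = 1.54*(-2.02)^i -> [1.54, -3.11, 6.28, -12.69, 25.64]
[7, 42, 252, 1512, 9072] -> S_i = 7*6^i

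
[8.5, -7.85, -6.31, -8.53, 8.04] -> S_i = Random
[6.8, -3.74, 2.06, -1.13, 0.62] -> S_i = 6.80*(-0.55)^i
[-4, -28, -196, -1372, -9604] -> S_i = -4*7^i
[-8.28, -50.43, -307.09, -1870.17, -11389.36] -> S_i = -8.28*6.09^i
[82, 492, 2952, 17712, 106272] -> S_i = 82*6^i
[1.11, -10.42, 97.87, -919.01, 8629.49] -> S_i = 1.11*(-9.39)^i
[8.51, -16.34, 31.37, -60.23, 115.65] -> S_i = 8.51*(-1.92)^i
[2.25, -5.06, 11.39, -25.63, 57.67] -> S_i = 2.25*(-2.25)^i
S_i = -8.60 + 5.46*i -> [-8.6, -3.14, 2.32, 7.78, 13.24]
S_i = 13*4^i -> [13, 52, 208, 832, 3328]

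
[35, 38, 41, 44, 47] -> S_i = 35 + 3*i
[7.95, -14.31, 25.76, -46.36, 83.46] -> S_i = 7.95*(-1.80)^i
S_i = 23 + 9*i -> [23, 32, 41, 50, 59]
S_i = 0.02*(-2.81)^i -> [0.02, -0.06, 0.16, -0.44, 1.25]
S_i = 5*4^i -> [5, 20, 80, 320, 1280]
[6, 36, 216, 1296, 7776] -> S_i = 6*6^i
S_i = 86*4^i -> [86, 344, 1376, 5504, 22016]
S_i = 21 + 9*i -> [21, 30, 39, 48, 57]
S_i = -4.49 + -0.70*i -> [-4.49, -5.19, -5.89, -6.59, -7.29]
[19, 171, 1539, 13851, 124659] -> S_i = 19*9^i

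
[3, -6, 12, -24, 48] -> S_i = 3*-2^i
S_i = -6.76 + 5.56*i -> [-6.76, -1.2, 4.36, 9.92, 15.48]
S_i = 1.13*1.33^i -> [1.13, 1.5, 2.0, 2.66, 3.54]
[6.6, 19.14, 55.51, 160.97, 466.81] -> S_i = 6.60*2.90^i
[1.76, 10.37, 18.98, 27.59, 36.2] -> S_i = 1.76 + 8.61*i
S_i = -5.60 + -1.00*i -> [-5.6, -6.6, -7.6, -8.6, -9.6]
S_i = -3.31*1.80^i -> [-3.31, -5.96, -10.72, -19.3, -34.75]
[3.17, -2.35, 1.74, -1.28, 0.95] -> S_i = 3.17*(-0.74)^i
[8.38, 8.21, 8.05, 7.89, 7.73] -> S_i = 8.38*0.98^i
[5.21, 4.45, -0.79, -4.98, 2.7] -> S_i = Random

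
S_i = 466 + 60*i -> [466, 526, 586, 646, 706]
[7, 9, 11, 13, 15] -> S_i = 7 + 2*i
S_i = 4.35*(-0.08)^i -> [4.35, -0.35, 0.03, -0.0, 0.0]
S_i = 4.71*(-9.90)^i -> [4.71, -46.63, 461.63, -4570.11, 45244.07]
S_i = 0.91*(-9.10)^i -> [0.91, -8.28, 75.36, -685.75, 6240.32]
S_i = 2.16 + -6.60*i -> [2.16, -4.44, -11.04, -17.64, -24.24]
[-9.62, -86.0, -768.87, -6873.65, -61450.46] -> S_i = -9.62*8.94^i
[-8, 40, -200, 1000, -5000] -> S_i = -8*-5^i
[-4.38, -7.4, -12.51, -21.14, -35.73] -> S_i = -4.38*1.69^i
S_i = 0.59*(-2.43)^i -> [0.59, -1.43, 3.48, -8.47, 20.57]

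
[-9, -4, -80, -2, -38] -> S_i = Random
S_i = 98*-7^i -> [98, -686, 4802, -33614, 235298]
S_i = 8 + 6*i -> [8, 14, 20, 26, 32]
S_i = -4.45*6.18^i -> [-4.45, -27.5, -169.96, -1050.33, -6491.03]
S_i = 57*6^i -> [57, 342, 2052, 12312, 73872]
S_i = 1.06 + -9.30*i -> [1.06, -8.24, -17.54, -26.84, -36.14]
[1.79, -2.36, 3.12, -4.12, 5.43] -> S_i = 1.79*(-1.32)^i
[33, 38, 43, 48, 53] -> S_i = 33 + 5*i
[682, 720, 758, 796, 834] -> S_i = 682 + 38*i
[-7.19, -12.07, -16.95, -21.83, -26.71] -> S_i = -7.19 + -4.88*i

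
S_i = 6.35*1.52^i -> [6.35, 9.65, 14.67, 22.3, 33.9]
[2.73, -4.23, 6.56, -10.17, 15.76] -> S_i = 2.73*(-1.55)^i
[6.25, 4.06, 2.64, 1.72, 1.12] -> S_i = 6.25*0.65^i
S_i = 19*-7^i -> [19, -133, 931, -6517, 45619]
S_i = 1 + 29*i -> [1, 30, 59, 88, 117]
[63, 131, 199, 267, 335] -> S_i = 63 + 68*i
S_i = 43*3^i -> [43, 129, 387, 1161, 3483]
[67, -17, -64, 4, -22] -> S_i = Random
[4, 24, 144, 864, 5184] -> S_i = 4*6^i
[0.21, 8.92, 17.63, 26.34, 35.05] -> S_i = 0.21 + 8.71*i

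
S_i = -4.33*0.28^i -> [-4.33, -1.21, -0.34, -0.1, -0.03]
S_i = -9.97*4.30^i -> [-9.97, -42.87, -184.35, -792.68, -3408.54]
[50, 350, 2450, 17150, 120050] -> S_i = 50*7^i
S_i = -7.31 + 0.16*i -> [-7.31, -7.15, -6.99, -6.83, -6.67]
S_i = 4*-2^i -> [4, -8, 16, -32, 64]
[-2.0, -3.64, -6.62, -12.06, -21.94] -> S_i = -2.00*1.82^i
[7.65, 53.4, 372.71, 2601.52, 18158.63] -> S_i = 7.65*6.98^i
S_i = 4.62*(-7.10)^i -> [4.62, -32.8, 232.89, -1653.55, 11740.2]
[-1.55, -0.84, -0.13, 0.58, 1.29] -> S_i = -1.55 + 0.71*i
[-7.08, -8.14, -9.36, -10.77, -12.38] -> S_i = -7.08*1.15^i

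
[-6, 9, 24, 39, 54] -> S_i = -6 + 15*i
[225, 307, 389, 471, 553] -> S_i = 225 + 82*i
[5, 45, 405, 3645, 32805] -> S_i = 5*9^i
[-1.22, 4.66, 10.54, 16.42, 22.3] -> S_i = -1.22 + 5.88*i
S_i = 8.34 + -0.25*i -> [8.34, 8.09, 7.84, 7.59, 7.34]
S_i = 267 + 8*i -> [267, 275, 283, 291, 299]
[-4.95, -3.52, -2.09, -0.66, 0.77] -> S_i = -4.95 + 1.43*i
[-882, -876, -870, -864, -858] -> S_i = -882 + 6*i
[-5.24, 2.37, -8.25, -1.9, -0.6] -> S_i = Random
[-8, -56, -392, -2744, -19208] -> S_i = -8*7^i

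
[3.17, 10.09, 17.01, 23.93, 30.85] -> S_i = 3.17 + 6.92*i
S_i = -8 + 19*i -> [-8, 11, 30, 49, 68]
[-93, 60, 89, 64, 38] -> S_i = Random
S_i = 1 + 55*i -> [1, 56, 111, 166, 221]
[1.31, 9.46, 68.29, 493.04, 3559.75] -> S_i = 1.31*7.22^i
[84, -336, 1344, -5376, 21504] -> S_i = 84*-4^i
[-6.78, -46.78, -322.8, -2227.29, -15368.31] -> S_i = -6.78*6.90^i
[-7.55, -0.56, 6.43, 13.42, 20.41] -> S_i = -7.55 + 6.99*i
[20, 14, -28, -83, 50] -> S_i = Random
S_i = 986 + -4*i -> [986, 982, 978, 974, 970]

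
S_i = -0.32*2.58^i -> [-0.32, -0.83, -2.13, -5.5, -14.18]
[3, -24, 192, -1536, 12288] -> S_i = 3*-8^i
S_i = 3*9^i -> [3, 27, 243, 2187, 19683]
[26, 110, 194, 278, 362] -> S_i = 26 + 84*i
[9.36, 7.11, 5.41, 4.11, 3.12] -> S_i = 9.36*0.76^i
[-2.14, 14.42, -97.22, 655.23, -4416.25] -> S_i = -2.14*(-6.74)^i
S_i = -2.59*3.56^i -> [-2.59, -9.22, -32.82, -116.86, -416.01]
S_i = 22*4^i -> [22, 88, 352, 1408, 5632]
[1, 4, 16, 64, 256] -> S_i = 1*4^i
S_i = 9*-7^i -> [9, -63, 441, -3087, 21609]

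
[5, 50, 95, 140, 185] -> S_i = 5 + 45*i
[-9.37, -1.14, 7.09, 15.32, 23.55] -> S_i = -9.37 + 8.23*i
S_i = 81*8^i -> [81, 648, 5184, 41472, 331776]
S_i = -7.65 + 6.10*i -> [-7.65, -1.55, 4.55, 10.65, 16.75]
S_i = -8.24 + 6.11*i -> [-8.24, -2.13, 3.98, 10.09, 16.2]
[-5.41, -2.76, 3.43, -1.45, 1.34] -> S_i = Random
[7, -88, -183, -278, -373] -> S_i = 7 + -95*i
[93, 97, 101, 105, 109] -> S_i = 93 + 4*i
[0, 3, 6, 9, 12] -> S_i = 0 + 3*i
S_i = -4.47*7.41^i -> [-4.47, -33.12, -245.44, -1818.7, -13476.6]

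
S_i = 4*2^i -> [4, 8, 16, 32, 64]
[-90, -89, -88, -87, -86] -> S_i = -90 + 1*i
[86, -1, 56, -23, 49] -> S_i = Random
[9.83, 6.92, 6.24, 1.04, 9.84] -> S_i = Random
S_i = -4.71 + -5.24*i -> [-4.71, -9.95, -15.19, -20.43, -25.67]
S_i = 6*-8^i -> [6, -48, 384, -3072, 24576]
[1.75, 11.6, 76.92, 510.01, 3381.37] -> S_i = 1.75*6.63^i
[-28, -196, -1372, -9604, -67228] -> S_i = -28*7^i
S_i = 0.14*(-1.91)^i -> [0.14, -0.27, 0.51, -0.98, 1.86]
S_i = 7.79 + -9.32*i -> [7.79, -1.53, -10.85, -20.17, -29.49]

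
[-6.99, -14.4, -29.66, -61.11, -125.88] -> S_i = -6.99*2.06^i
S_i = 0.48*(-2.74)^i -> [0.48, -1.32, 3.6, -9.87, 27.05]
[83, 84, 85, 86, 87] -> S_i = 83 + 1*i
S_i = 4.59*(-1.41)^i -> [4.59, -6.47, 9.13, -12.87, 18.14]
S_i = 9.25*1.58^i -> [9.25, 14.62, 23.09, 36.48, 57.65]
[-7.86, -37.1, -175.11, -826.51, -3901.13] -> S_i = -7.86*4.72^i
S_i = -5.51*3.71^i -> [-5.51, -20.44, -75.84, -281.37, -1043.87]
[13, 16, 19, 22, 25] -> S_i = 13 + 3*i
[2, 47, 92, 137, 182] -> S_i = 2 + 45*i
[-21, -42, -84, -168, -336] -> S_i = -21*2^i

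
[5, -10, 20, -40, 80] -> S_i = 5*-2^i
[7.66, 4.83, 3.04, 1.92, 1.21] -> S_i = 7.66*0.63^i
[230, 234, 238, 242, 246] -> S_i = 230 + 4*i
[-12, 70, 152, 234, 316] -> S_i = -12 + 82*i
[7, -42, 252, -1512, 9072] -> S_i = 7*-6^i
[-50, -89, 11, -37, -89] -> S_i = Random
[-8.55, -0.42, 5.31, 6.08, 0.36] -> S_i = Random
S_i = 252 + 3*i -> [252, 255, 258, 261, 264]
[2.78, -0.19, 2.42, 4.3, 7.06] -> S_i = Random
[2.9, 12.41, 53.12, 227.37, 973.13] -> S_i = 2.90*4.28^i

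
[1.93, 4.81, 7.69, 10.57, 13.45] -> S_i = 1.93 + 2.88*i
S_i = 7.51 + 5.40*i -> [7.51, 12.91, 18.31, 23.71, 29.11]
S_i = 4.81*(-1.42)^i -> [4.81, -6.83, 9.7, -13.77, 19.56]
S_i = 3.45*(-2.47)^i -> [3.45, -8.52, 21.05, -51.99, 128.41]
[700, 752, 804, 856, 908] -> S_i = 700 + 52*i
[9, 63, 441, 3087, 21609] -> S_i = 9*7^i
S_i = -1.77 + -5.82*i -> [-1.77, -7.59, -13.41, -19.23, -25.05]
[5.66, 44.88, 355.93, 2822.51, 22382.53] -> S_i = 5.66*7.93^i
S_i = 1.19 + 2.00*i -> [1.19, 3.19, 5.19, 7.19, 9.19]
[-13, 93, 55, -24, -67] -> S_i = Random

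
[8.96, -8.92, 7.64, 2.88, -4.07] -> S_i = Random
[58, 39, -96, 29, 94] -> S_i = Random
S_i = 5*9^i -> [5, 45, 405, 3645, 32805]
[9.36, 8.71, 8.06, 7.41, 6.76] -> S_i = 9.36 + -0.65*i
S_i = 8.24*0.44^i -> [8.24, 3.63, 1.6, 0.7, 0.31]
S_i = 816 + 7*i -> [816, 823, 830, 837, 844]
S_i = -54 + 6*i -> [-54, -48, -42, -36, -30]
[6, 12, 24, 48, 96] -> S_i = 6*2^i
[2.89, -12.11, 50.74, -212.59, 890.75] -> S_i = 2.89*(-4.19)^i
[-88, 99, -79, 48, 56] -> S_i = Random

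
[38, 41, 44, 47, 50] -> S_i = 38 + 3*i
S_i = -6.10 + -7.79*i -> [-6.1, -13.89, -21.68, -29.47, -37.26]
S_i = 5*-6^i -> [5, -30, 180, -1080, 6480]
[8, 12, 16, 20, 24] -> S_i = 8 + 4*i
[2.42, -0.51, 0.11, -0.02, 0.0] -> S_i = 2.42*(-0.21)^i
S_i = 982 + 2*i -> [982, 984, 986, 988, 990]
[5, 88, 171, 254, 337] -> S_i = 5 + 83*i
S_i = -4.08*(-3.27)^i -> [-4.08, 13.34, -43.63, 142.66, -466.5]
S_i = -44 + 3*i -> [-44, -41, -38, -35, -32]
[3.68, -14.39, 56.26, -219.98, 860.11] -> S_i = 3.68*(-3.91)^i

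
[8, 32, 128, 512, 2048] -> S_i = 8*4^i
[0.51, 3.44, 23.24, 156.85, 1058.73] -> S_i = 0.51*6.75^i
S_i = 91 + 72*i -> [91, 163, 235, 307, 379]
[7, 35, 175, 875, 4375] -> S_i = 7*5^i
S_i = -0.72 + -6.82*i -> [-0.72, -7.54, -14.36, -21.18, -28.0]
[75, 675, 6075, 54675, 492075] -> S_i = 75*9^i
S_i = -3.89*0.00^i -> [-3.89, -0.0, -0.0, -0.0, -0.0]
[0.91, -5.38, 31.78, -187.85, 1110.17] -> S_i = 0.91*(-5.91)^i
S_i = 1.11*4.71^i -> [1.11, 5.23, 24.62, 115.98, 546.27]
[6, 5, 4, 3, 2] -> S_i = 6 + -1*i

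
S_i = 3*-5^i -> [3, -15, 75, -375, 1875]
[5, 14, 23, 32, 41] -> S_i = 5 + 9*i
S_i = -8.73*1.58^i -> [-8.73, -13.79, -21.79, -34.43, -54.41]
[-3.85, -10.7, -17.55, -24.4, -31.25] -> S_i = -3.85 + -6.85*i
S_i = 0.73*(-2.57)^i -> [0.73, -1.88, 4.82, -12.39, 31.85]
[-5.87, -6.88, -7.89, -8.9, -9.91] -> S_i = -5.87 + -1.01*i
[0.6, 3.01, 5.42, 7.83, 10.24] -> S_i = 0.60 + 2.41*i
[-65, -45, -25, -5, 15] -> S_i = -65 + 20*i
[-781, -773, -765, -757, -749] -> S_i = -781 + 8*i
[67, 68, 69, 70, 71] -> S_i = 67 + 1*i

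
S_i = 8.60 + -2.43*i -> [8.6, 6.17, 3.74, 1.31, -1.12]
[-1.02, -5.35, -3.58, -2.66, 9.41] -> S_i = Random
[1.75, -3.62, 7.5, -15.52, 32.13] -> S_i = 1.75*(-2.07)^i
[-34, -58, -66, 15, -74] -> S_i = Random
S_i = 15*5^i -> [15, 75, 375, 1875, 9375]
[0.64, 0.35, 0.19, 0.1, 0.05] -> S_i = 0.64*0.54^i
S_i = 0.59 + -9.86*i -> [0.59, -9.27, -19.13, -28.99, -38.85]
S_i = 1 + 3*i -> [1, 4, 7, 10, 13]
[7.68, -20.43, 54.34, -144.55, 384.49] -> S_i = 7.68*(-2.66)^i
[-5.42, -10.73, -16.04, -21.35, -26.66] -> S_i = -5.42 + -5.31*i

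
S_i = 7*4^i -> [7, 28, 112, 448, 1792]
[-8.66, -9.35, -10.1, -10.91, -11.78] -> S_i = -8.66*1.08^i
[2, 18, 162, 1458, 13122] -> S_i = 2*9^i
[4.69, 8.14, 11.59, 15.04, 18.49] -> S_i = 4.69 + 3.45*i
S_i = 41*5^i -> [41, 205, 1025, 5125, 25625]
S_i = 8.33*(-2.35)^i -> [8.33, -19.58, 46.0, -108.11, 254.05]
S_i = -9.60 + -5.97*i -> [-9.6, -15.57, -21.54, -27.51, -33.48]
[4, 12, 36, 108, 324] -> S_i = 4*3^i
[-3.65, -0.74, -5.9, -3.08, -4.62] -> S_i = Random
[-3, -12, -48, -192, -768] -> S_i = -3*4^i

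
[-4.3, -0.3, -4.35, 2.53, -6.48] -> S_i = Random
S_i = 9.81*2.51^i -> [9.81, 24.62, 61.8, 155.13, 389.37]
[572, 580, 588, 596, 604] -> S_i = 572 + 8*i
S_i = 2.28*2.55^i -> [2.28, 5.81, 14.83, 37.81, 96.4]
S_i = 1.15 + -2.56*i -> [1.15, -1.41, -3.97, -6.53, -9.09]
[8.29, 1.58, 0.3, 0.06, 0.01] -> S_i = 8.29*0.19^i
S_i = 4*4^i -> [4, 16, 64, 256, 1024]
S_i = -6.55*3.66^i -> [-6.55, -23.97, -87.74, -321.13, -1175.35]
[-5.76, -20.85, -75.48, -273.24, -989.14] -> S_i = -5.76*3.62^i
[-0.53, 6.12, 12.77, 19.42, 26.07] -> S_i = -0.53 + 6.65*i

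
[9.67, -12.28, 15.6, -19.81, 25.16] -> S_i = 9.67*(-1.27)^i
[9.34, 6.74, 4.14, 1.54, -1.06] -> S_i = 9.34 + -2.60*i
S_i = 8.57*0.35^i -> [8.57, 3.0, 1.05, 0.37, 0.13]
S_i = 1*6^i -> [1, 6, 36, 216, 1296]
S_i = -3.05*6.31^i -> [-3.05, -19.25, -121.44, -766.28, -4835.23]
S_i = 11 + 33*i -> [11, 44, 77, 110, 143]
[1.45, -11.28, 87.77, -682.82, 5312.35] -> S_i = 1.45*(-7.78)^i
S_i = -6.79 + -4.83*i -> [-6.79, -11.62, -16.45, -21.28, -26.11]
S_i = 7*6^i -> [7, 42, 252, 1512, 9072]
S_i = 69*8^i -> [69, 552, 4416, 35328, 282624]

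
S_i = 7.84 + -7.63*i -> [7.84, 0.21, -7.42, -15.05, -22.68]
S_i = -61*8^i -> [-61, -488, -3904, -31232, -249856]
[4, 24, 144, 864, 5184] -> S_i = 4*6^i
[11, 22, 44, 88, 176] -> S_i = 11*2^i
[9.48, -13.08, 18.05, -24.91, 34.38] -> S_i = 9.48*(-1.38)^i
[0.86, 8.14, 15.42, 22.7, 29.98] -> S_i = 0.86 + 7.28*i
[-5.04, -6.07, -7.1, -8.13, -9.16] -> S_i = -5.04 + -1.03*i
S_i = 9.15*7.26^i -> [9.15, 66.43, 482.27, 3501.31, 25419.53]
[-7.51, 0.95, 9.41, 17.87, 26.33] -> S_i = -7.51 + 8.46*i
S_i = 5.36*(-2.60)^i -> [5.36, -13.94, 36.23, -94.21, 244.94]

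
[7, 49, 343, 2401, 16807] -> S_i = 7*7^i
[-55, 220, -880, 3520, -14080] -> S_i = -55*-4^i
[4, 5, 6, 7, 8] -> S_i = 4 + 1*i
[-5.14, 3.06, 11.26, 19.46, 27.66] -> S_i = -5.14 + 8.20*i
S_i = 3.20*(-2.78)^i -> [3.2, -8.9, 24.73, -68.75, 191.13]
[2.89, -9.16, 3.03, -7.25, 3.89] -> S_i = Random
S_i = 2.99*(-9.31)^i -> [2.99, -27.84, 259.16, -2412.79, 22463.11]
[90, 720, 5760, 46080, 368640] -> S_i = 90*8^i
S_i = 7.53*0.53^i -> [7.53, 3.99, 2.12, 1.12, 0.59]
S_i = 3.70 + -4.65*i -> [3.7, -0.95, -5.6, -10.25, -14.9]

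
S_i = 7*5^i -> [7, 35, 175, 875, 4375]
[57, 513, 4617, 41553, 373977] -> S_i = 57*9^i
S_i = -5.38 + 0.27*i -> [-5.38, -5.11, -4.84, -4.57, -4.3]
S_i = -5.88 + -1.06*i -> [-5.88, -6.94, -8.0, -9.06, -10.12]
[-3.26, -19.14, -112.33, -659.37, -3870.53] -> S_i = -3.26*5.87^i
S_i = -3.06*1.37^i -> [-3.06, -4.19, -5.74, -7.87, -10.78]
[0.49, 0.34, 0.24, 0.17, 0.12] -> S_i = 0.49*0.70^i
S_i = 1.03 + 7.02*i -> [1.03, 8.05, 15.07, 22.09, 29.11]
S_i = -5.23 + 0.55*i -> [-5.23, -4.68, -4.13, -3.58, -3.03]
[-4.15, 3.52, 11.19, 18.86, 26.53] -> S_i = -4.15 + 7.67*i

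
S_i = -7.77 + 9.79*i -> [-7.77, 2.02, 11.81, 21.6, 31.39]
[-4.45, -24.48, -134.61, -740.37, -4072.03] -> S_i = -4.45*5.50^i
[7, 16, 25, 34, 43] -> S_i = 7 + 9*i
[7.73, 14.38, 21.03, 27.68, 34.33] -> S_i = 7.73 + 6.65*i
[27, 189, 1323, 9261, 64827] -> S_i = 27*7^i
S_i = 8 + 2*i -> [8, 10, 12, 14, 16]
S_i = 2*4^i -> [2, 8, 32, 128, 512]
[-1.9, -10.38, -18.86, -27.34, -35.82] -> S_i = -1.90 + -8.48*i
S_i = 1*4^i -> [1, 4, 16, 64, 256]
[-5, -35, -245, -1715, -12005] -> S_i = -5*7^i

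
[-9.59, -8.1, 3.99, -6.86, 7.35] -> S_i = Random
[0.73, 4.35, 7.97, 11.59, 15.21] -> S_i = 0.73 + 3.62*i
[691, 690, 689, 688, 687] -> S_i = 691 + -1*i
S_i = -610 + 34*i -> [-610, -576, -542, -508, -474]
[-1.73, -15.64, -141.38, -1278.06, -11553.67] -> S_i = -1.73*9.04^i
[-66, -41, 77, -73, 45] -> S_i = Random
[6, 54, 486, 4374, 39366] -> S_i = 6*9^i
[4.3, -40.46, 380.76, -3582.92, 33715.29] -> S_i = 4.30*(-9.41)^i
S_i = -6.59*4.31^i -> [-6.59, -28.4, -122.42, -527.62, -2274.02]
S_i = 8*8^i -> [8, 64, 512, 4096, 32768]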